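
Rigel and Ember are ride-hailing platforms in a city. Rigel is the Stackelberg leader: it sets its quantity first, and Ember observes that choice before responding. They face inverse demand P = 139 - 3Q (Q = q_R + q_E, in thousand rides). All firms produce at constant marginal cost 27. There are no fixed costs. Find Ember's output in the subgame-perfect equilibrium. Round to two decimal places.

Solve by backward induction. Given q_R, the follower Ember maximises π_E = (139 - 3q_R - 3q_E)q_E - 27q_E.
Setting the follower's marginal profit to zero, 112 - 3q_R - 6q_E = 0, i.e. q_E = (112 - 3q_R)/6.
The leader anticipates this reaction. Substituting into P = 139 - 3Q gives P = 83 - (3/2)q_R, so π_R = (83 - (3/2)q_R)q_R - 27q_R.
Leader FOC: 56 - 3q_R = 0, so q_R = 56/3.
Then q_E = (112 - 3·(56/3))/6 = 28/3.

9.33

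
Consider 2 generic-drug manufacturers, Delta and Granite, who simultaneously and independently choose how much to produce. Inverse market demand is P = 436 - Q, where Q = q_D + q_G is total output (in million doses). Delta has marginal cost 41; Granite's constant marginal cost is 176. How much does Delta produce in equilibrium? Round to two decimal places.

176.67

Delta's profit: π_D = (436 - Q)q_D - (41q_D). Setting ∂π_D/∂q_D = 0: 395 - 2q_D - (q_G) = 0.
Granite's first-order condition: 260 - 2q_G - (q_D) = 0.
So q_D = (395 - q_G)/2 and q_G = (260 - q_D)/2.
Solving the pair: q_D = 530/3, q_G = 125/3.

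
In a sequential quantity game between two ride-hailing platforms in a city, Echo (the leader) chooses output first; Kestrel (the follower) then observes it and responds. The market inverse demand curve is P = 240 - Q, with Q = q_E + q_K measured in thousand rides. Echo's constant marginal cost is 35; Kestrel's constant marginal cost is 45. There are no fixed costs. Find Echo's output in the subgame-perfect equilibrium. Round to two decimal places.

Solve by backward induction. Given q_E, the follower Kestrel maximises π_K = (240 - q_E - q_K)q_K - 45q_K.
∂π_K/∂q_K = 195 - q_E - 2q_K = 0 gives the reaction function q_K = (195 - q_E)/2.
Echo substitutes q_K(q_E) into its own profit: π_E = q_E(240 - q_E - (195 - q_E)/2) - 35q_E = (285/2 - (1/2)q_E)q_E - 35q_E.
Leader FOC: 215/2 - q_E = 0, so q_E = 215/2.
Then q_K = (195 - 215/2)/2 = 175/4.

107.50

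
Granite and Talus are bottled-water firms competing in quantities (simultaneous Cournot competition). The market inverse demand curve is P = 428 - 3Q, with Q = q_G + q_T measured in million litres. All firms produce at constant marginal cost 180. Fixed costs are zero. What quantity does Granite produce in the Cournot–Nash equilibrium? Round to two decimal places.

Each firm earns π_i = (428 - 3Q)q_i - 180q_i.
First-order condition (treating rivals' output as given): 248 - 6q_i - 3q_j = 0.
By symmetry each firm produces the same amount; substituting q_j = q_i yields q_i = 248/9.

27.56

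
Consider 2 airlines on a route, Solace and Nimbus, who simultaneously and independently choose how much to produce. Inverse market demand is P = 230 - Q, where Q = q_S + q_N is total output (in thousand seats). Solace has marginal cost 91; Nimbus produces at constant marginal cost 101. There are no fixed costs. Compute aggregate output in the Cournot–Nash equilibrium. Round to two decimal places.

89.33

Solace's profit: π_S = (230 - Q)q_S - (91q_S). Setting ∂π_S/∂q_S = 0: 139 - 2q_S - (q_N) = 0.
Nimbus's first-order condition: 129 - 2q_N - (q_S) = 0.
Best responses: q_S = (139 - q_N)/2, q_N = (129 - q_S)/2.
Solving the pair: q_S = 149/3, q_N = 119/3.
Total output Q = 149/3 + 119/3 = 268/3.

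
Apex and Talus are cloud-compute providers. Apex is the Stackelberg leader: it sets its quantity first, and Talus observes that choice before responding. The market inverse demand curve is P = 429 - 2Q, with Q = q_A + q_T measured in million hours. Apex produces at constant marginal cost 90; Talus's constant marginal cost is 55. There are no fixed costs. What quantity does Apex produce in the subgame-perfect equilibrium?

Solve by backward induction. Given q_A, the follower Talus maximises π_T = (429 - 2q_A - 2q_T)q_T - 55q_T.
Follower FOC: 374 - 2q_A - 4q_T = 0, so q_T(q_A) = (374 - 2q_A)/4.
Apex substitutes q_T(q_A) into its own profit: π_A = q_A(429 - 2q_A - (374 - 2q_A)/2) - 90q_A = (242 - q_A)q_A - 90q_A.
The leader's first-order condition 152 - 2q_A = 0 yields q_A = 76.
Then q_T = (374 - 2·76)/4 = 111/2.

76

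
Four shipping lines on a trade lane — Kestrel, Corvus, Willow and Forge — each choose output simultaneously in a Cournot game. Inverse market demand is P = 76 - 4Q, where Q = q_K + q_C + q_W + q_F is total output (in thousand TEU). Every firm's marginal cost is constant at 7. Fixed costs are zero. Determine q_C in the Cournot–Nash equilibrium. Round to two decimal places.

3.45

A representative firm's profit is π_i = q_i(76 - 4Q) - 7q_i.
Setting ∂π_i/∂q_i = 0 with rivals' quantities fixed: 69 - 8q_i - 4·Σ_{j≠i} q_j = 0.
By symmetry each firm produces the same amount; substituting Σ_{j≠i} q_j = 3q_i yields q_i = 69/20.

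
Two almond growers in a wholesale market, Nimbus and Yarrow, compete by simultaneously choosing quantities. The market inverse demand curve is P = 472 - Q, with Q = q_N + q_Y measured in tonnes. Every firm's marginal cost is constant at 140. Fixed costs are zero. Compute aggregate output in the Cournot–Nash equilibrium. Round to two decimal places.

Each firm earns π_i = (472 - Q)q_i - 140q_i.
Setting ∂π_i/∂q_i = 0 with rivals' quantities fixed: 332 - 2q_i - q_j = 0.
With identical firms every q_j equals q_i, so q_j = q_i and 332 = 3q_i, giving q_i = 332/3.
Total output Q = 332/3 + 332/3 = 664/3.

221.33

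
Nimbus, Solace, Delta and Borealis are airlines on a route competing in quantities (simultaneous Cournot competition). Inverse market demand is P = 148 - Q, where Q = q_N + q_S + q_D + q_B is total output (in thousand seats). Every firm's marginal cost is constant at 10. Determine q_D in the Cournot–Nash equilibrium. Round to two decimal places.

Each firm earns π_i = (148 - Q)q_i - 10q_i.
Setting ∂π_i/∂q_i = 0 with rivals' quantities fixed: 138 - 2q_i - Σ_{j≠i} q_j = 0.
By symmetry each firm produces the same amount; substituting Σ_{j≠i} q_j = 3q_i yields q_i = 138/5.

27.60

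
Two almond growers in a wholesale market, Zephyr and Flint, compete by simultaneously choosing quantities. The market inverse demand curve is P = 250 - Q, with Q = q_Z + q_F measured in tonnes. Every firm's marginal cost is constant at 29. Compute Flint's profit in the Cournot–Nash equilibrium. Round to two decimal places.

5426.78

Each firm earns π_i = (250 - Q)q_i - 29q_i.
Setting ∂π_i/∂q_i = 0 with rivals' quantities fixed: 221 - 2q_i - q_j = 0.
By symmetry each firm produces the same amount; substituting q_j = q_i yields q_i = 221/3.
Price P = 250 - 442/3 = 308/3.
Flint's profit: (308/3 - 29)·(221/3) = 5426.7778.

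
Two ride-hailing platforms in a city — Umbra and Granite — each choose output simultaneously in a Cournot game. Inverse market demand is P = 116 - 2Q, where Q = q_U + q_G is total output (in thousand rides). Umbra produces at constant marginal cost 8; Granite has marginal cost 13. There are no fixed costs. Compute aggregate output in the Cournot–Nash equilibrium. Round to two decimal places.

35.17

Umbra's profit: π_U = (116 - 2Q)q_U - (8q_U). Setting ∂π_U/∂q_U = 0: 108 - 4q_U - 2(q_G) = 0.
Granite's profit: π_G = (116 - 2Q)q_G - (13q_G). Setting ∂π_G/∂q_G = 0: 103 - 4q_G - 2(q_U) = 0.
So q_U = (108 - 2q_G)/4 and q_G = (103 - 2q_U)/4.
Substituting one into the other gives q_U = 113/6 and q_G = 49/3.
Total output Q = 113/6 + 49/3 = 211/6.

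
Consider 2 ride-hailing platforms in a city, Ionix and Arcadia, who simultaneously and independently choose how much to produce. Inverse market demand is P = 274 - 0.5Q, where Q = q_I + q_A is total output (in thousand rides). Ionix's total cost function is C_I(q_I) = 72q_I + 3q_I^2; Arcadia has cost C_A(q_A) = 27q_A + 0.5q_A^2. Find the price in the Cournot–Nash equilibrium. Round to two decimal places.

Ionix's profit: π_I = (274 - 0.5Q)q_I - (72q_I + 3q_I²). Setting ∂π_I/∂q_I = 0: 202 - 7q_I - (1/2)(q_A) = 0.
Arcadia's profit: π_A = (274 - 0.5Q)q_A - (27q_A + (1/2)q_A²). Setting ∂π_A/∂q_A = 0: 247 - 2q_A - (1/2)(q_I) = 0.
So q_I = (202 - (1/2)q_A)/7 and q_A = (247 - (1/2)q_I)/2.
Substituting one into the other gives q_I = 102/5 and q_A = 592/5.
Total output Q = 694/5, so price P = 274 - (1/2)·(694/5) = 1023/5.

204.60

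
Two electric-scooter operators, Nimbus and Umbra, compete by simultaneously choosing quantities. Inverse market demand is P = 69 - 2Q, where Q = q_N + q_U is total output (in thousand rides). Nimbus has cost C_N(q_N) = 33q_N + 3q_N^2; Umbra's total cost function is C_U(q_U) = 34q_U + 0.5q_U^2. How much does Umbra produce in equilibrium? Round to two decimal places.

6.04

Nimbus's profit: π_N = (69 - 2Q)q_N - (33q_N + 3q_N²). Setting ∂π_N/∂q_N = 0: 36 - 10q_N - 2(q_U) = 0.
Umbra's first-order condition: 35 - 5q_U - 2(q_N) = 0.
So q_N = (36 - 2q_U)/10 and q_U = (35 - 2q_N)/5.
Substituting one into the other gives q_N = 55/23 and q_U = 139/23.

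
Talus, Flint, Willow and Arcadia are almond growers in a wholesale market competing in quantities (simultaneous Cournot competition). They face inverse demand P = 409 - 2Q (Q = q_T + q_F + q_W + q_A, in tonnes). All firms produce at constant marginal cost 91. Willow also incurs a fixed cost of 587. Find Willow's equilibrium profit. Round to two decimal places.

1435.48

Each firm earns π_i = (409 - 2Q)q_i - 91q_i.
First-order condition (treating rivals' output as given): 318 - 4q_i - 2·Σ_{j≠i} q_j = 0.
With identical firms every q_j equals q_i, so Σ_{j≠i} q_j = 3q_i and 318 = 10q_i, giving q_i = 159/5.
Price P = 409 - 2·(636/5) = 773/5.
Willow's profit: (773/5 - 91)·(159/5) - 587 = 1435.4800.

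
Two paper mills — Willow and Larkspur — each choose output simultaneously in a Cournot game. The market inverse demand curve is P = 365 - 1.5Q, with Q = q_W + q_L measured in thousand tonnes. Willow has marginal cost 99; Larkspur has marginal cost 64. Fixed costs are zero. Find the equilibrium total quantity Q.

Willow's profit: π_W = (365 - 1.5Q)q_W - (99q_W). Setting ∂π_W/∂q_W = 0: 266 - 3q_W - (3/2)(q_L) = 0.
Larkspur's profit: π_L = (365 - 1.5Q)q_L - (64q_L). Setting ∂π_L/∂q_L = 0: 301 - 3q_L - (3/2)(q_W) = 0.
Best responses: q_W = (266 - (3/2)q_L)/3, q_L = (301 - (3/2)q_W)/3.
Solving the pair: q_W = 154/3, q_L = 224/3.
Total output Q = 154/3 + 224/3 = 126.

126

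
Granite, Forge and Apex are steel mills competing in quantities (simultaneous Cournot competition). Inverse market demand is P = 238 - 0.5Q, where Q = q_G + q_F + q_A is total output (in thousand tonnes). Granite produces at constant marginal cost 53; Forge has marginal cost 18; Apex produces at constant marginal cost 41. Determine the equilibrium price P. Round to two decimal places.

Granite's profit: π_G = (238 - 0.5Q)q_G - (53q_G). Setting ∂π_G/∂q_G = 0: 185 - q_G - (1/2)(q_F + q_A) = 0.
Forge's first-order condition: 220 - q_F - (1/2)(q_G + q_A) = 0.
Apex's first-order condition: 197 - q_A - (1/2)(q_G + q_F) = 0.
Adding the 3 conditions: 602 − Q − Q = 0, i.e. Q = 301.
Back-substituting: q_G = (185 − 301/2)/(1/2) = 69, q_F = (220 − 301/2)/(1/2) = 139, q_A = (197 − 301/2)/(1/2) = 93.
Total output Q = 301, so price P = 238 - (1/2)·301 = 175/2.

87.50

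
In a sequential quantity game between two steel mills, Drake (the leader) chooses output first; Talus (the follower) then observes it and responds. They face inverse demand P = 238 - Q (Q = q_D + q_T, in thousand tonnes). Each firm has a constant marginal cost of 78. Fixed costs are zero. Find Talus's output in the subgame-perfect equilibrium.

The follower Talus best-responds to any q_D: π_T = (238 - Q)q_T - 78q_T.
Setting the follower's marginal profit to zero, 160 - q_D - 2q_T = 0, i.e. q_T = (160 - q_D)/2.
The leader anticipates this reaction. Substituting into P = 238 - Q gives P = 158 - (1/2)q_D, so π_D = (158 - (1/2)q_D)q_D - 78q_D.
Maximising: ∂π_D/∂q_D = 80 - q_D = 0, giving q_D = 80.
Then q_T = (160 - 80)/2 = 40.

40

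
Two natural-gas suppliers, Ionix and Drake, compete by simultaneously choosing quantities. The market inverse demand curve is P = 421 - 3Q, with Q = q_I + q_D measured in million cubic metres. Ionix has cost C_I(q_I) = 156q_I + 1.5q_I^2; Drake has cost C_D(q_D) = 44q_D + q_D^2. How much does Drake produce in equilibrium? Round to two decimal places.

Ionix's profit: π_I = (421 - 3Q)q_I - (156q_I + (3/2)q_I²). Setting ∂π_I/∂q_I = 0: 265 - 9q_I - 3(q_D) = 0.
Drake's profit: π_D = (421 - 3Q)q_D - (44q_D + q_D²). Setting ∂π_D/∂q_D = 0: 377 - 8q_D - 3(q_I) = 0.
Rearranging gives the reaction functions q_I = (265 - 3q_D)/9 and q_D = (377 - 3q_I)/8.
Substituting one into the other gives q_I = 989/63 and q_D = 866/21.

41.24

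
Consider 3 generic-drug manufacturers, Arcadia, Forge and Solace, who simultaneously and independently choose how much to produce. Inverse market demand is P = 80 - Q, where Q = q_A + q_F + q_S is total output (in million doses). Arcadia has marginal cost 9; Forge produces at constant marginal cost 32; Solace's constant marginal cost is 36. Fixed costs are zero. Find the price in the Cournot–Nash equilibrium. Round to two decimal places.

Arcadia's profit: π_A = (80 - Q)q_A - (9q_A). Setting ∂π_A/∂q_A = 0: 71 - 2q_A - (q_F + q_S) = 0.
Forge's first-order condition: 48 - 2q_F - (q_A + q_S) = 0.
Solace's first-order condition: 44 - 2q_S - (q_A + q_F) = 0.
Summing all 3 equations gives 163 − 4Q = 0, hence Q = 163/4.
Back-substituting: q_A = (71 − 163/4) = 121/4, q_F = (48 − 163/4) = 29/4, q_S = (44 − 163/4) = 13/4.
Total output Q = 163/4, so price P = 80 - 163/4 = 157/4.

39.25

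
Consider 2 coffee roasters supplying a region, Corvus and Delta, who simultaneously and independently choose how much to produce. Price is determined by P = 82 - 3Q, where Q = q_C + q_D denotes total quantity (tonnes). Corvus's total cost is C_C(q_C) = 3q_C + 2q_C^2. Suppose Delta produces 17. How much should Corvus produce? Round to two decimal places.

2.80

With the rival's output fixed at 17, Corvus's profit is π_C = (82 - 3·17 - 3q_C)q_C - (3q_C + 2q_C²) = (31 - 3q_C)q_C - (3q_C + 2q_C²).
∂π_C/∂q_C = 28 - 10q_C = 0, so q_C = 14/5.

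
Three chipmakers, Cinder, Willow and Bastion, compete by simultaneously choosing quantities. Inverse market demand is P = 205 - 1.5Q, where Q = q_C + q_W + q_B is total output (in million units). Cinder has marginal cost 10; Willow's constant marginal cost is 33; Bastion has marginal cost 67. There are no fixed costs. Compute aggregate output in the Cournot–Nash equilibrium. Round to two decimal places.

Cinder's profit: π_C = (205 - 1.5Q)q_C - (10q_C). Setting ∂π_C/∂q_C = 0: 195 - 3q_C - (3/2)(q_W + q_B) = 0.
Willow's first-order condition: 172 - 3q_W - (3/2)(q_C + q_B) = 0.
Bastion's profit: π_B = (205 - 1.5Q)q_B - (67q_B). Setting ∂π_B/∂q_B = 0: 138 - 3q_B - (3/2)(q_C + q_W) = 0.
Summing all 3 equations gives 505 − 6Q = 0, hence Q = 505/6.
Back-substituting: q_C = (195 − 505/4)/(3/2) = 275/6, q_W = (172 − 505/4)/(3/2) = 61/2, q_B = (138 − 505/4)/(3/2) = 47/6.
Total output Q = 275/6 + 61/2 + 47/6 = 505/6.

84.17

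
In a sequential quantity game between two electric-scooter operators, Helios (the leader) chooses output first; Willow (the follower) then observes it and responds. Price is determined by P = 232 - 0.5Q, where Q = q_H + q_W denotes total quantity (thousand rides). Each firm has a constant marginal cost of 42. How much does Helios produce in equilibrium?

The follower Willow best-responds to any q_H: π_W = (232 - 0.5Q)q_W - 42q_W.
Follower FOC: 190 - (1/2)q_H - q_W = 0, so q_W(q_H) = (190 - (1/2)q_H).
The leader anticipates this reaction. Substituting into P = 232 - 0.5Q gives P = 137 - (1/4)q_H, so π_H = (137 - (1/4)q_H)q_H - 42q_H.
Maximising: ∂π_H/∂q_H = 95 - (1/2)q_H = 0, giving q_H = 190.
Then q_W = (190 - (1/2)·190) = 95.

190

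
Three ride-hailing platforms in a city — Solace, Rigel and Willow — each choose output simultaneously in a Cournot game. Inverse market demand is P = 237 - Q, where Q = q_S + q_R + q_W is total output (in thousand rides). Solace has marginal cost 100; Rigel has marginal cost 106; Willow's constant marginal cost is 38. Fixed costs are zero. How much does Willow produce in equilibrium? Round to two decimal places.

82.25

Solace's profit: π_S = (237 - Q)q_S - (100q_S). Setting ∂π_S/∂q_S = 0: 137 - 2q_S - (q_R + q_W) = 0.
Rigel's profit: π_R = (237 - Q)q_R - (106q_R). Setting ∂π_R/∂q_R = 0: 131 - 2q_R - (q_S + q_W) = 0.
Willow's first-order condition: 199 - 2q_W - (q_S + q_R) = 0.
Adding the 3 first-order conditions: 467 − 4Q = 0, so Q = 467/4.
Back-substituting: q_S = (137 − 467/4) = 81/4, q_R = (131 − 467/4) = 57/4, q_W = (199 − 467/4) = 329/4.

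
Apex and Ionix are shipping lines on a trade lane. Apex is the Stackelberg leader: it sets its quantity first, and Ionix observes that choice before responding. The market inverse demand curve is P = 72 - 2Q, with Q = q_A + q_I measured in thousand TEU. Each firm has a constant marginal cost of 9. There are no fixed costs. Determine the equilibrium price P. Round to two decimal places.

24.75

The follower Ionix best-responds to any q_A: π_I = (72 - 2Q)q_I - 9q_I.
∂π_I/∂q_I = 63 - 2q_A - 4q_I = 0 gives the reaction function q_I = (63 - 2q_A)/4.
Apex substitutes q_I(q_A) into its own profit: π_A = q_A(72 - 2q_A - (63 - 2q_A)/2) - 9q_A = (81/2 - q_A)q_A - 9q_A.
Maximising: ∂π_A/∂q_A = 63/2 - 2q_A = 0, giving q_A = 63/4.
Then q_I = (63 - 2·(63/4))/4 = 63/8.
Total output Q = 189/8, so price P = 72 - 2·(189/8) = 99/4.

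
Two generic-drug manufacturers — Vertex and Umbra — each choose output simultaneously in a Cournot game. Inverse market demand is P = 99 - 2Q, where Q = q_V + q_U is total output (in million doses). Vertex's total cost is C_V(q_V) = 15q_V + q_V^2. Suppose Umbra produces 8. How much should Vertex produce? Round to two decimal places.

With the rival's output fixed at 8, Vertex's profit is π_V = (99 - 2·8 - 2q_V)q_V - (15q_V + q_V²) = (83 - 2q_V)q_V - (15q_V + q_V²).
∂π_V/∂q_V = 68 - 6q_V = 0, so q_V = 34/3.

11.33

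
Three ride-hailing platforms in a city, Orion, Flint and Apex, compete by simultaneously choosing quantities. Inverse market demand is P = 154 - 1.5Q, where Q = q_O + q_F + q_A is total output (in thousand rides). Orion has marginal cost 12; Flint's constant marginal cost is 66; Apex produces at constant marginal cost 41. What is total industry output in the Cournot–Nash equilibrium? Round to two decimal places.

57.17

Orion's profit: π_O = (154 - 1.5Q)q_O - (12q_O). Setting ∂π_O/∂q_O = 0: 142 - 3q_O - (3/2)(q_F + q_A) = 0.
Flint's profit: π_F = (154 - 1.5Q)q_F - (66q_F). Setting ∂π_F/∂q_F = 0: 88 - 3q_F - (3/2)(q_O + q_A) = 0.
Apex's first-order condition: 113 - 3q_A - (3/2)(q_O + q_F) = 0.
Adding the 3 first-order conditions: 343 − 6Q = 0, so Q = 343/6.
Back-substituting: q_O = (142 − 343/4)/(3/2) = 75/2, q_F = (88 − 343/4)/(3/2) = 3/2, q_A = (113 − 343/4)/(3/2) = 109/6.
Total output Q = 75/2 + 3/2 + 109/6 = 343/6.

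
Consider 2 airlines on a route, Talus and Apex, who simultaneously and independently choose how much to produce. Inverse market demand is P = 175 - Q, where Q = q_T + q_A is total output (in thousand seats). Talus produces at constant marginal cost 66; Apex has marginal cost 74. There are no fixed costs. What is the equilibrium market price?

105

Talus's profit: π_T = (175 - Q)q_T - (66q_T). Setting ∂π_T/∂q_T = 0: 109 - 2q_T - (q_A) = 0.
Apex's profit: π_A = (175 - Q)q_A - (74q_A). Setting ∂π_A/∂q_A = 0: 101 - 2q_A - (q_T) = 0.
Rearranging gives the reaction functions q_T = (109 - q_A)/2 and q_A = (101 - q_T)/2.
Substituting one into the other gives q_T = 39 and q_A = 31.
Total output Q = 70, so price P = 175 - 70 = 105.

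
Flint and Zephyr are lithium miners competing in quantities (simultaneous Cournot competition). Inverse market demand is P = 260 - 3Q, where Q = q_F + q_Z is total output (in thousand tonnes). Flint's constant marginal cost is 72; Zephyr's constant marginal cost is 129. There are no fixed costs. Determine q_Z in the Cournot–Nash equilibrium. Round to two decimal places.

Flint's profit: π_F = (260 - 3Q)q_F - (72q_F). Setting ∂π_F/∂q_F = 0: 188 - 6q_F - 3(q_Z) = 0.
Zephyr's first-order condition: 131 - 6q_Z - 3(q_F) = 0.
Best responses: q_F = (188 - 3q_Z)/6, q_Z = (131 - 3q_F)/6.
Solving the pair: q_F = 245/9, q_Z = 74/9.

8.22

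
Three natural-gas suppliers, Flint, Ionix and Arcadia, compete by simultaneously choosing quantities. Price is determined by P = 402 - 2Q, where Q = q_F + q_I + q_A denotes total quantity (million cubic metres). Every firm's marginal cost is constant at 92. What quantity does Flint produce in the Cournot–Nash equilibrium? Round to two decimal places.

Each firm earns π_i = (402 - 2Q)q_i - 92q_i.
First-order condition (treating rivals' output as given): 310 - 4q_i - 2·Σ_{j≠i} q_j = 0.
With identical firms every q_j equals q_i, so Σ_{j≠i} q_j = 2q_i and 310 = 8q_i, giving q_i = 155/4.

38.75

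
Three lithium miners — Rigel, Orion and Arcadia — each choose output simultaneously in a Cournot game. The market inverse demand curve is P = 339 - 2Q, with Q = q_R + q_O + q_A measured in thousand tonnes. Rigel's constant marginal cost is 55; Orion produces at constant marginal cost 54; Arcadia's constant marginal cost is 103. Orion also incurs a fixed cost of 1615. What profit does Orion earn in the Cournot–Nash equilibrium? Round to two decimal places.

Rigel's profit: π_R = (339 - 2Q)q_R - (55q_R). Setting ∂π_R/∂q_R = 0: 284 - 4q_R - 2(q_O + q_A) = 0.
Orion's first-order condition: 285 - 4q_O - 2(q_R + q_A) = 0.
Arcadia's first-order condition: 236 - 4q_A - 2(q_R + q_O) = 0.
Summing all 3 equations gives 805 − 8Q = 0, hence Q = 805/8.
Back-substituting: q_R = (284 − 805/4)/2 = 331/8, q_O = (285 − 805/4)/2 = 335/8, q_A = (236 − 805/4)/2 = 139/8.
Price P = 339 - 2·(805/8) = 551/4.
Orion's profit: (551/4 - 54)·(335/8) - 1615 = 1892.0313.

1892.03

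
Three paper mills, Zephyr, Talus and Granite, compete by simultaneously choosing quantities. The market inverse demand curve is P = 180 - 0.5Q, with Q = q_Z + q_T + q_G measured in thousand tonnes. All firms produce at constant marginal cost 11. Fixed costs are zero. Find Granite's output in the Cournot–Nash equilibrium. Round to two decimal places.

84.50

A representative firm's profit is π_i = q_i(180 - 0.5Q) - 11q_i.
First-order condition (treating rivals' output as given): 169 - q_i - (1/2)·Σ_{j≠i} q_j = 0.
By symmetry each firm produces the same amount; substituting Σ_{j≠i} q_j = 2q_i yields q_i = 169/2.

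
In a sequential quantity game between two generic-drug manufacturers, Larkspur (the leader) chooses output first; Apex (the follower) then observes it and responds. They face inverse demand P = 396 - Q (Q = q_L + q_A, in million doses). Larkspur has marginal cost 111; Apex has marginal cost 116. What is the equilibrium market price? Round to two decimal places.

183.50

The follower Apex best-responds to any q_L: π_A = (396 - Q)q_A - 116q_A.
∂π_A/∂q_A = 280 - q_L - 2q_A = 0 gives the reaction function q_A = (280 - q_L)/2.
Larkspur substitutes q_A(q_L) into its own profit: π_L = q_L(396 - q_L - (280 - q_L)/2) - 111q_L = (256 - (1/2)q_L)q_L - 111q_L.
Maximising: ∂π_L/∂q_L = 145 - q_L = 0, giving q_L = 145.
Then q_A = (280 - 145)/2 = 135/2.
Total output Q = 425/2, so price P = 396 - 425/2 = 367/2.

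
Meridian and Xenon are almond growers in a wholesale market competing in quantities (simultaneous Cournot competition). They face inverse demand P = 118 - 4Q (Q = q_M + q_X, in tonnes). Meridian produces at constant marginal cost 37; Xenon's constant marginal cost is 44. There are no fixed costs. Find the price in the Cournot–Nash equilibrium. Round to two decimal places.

Meridian's profit: π_M = (118 - 4Q)q_M - (37q_M). Setting ∂π_M/∂q_M = 0: 81 - 8q_M - 4(q_X) = 0.
Xenon's profit: π_X = (118 - 4Q)q_X - (44q_X). Setting ∂π_X/∂q_X = 0: 74 - 8q_X - 4(q_M) = 0.
Rearranging gives the reaction functions q_M = (81 - 4q_X)/8 and q_X = (74 - 4q_M)/8.
Substituting one into the other gives q_M = 22/3 and q_X = 67/12.
Total output Q = 155/12, so price P = 118 - 4·(155/12) = 199/3.

66.33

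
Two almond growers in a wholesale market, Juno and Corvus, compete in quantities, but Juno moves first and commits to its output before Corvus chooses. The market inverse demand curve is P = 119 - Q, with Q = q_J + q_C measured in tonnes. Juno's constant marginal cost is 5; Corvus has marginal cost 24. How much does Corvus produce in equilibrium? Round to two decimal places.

14.25

The follower Corvus best-responds to any q_J: π_C = (119 - Q)q_C - 24q_C.
Follower FOC: 95 - q_J - 2q_C = 0, so q_C(q_J) = (95 - q_J)/2.
The leader anticipates this reaction. Substituting into P = 119 - Q gives P = 143/2 - (1/2)q_J, so π_J = (143/2 - (1/2)q_J)q_J - 5q_J.
Leader FOC: 133/2 - q_J = 0, so q_J = 133/2.
Then q_C = (95 - 133/2)/2 = 57/4.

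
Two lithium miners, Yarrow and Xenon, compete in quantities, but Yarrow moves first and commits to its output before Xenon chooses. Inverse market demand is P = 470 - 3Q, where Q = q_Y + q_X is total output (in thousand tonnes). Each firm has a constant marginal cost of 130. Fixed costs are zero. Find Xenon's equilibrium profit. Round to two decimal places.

2408.33

Solve by backward induction. Given q_Y, the follower Xenon maximises π_X = (470 - 3q_Y - 3q_X)q_X - 130q_X.
Setting the follower's marginal profit to zero, 340 - 3q_Y - 6q_X = 0, i.e. q_X = (340 - 3q_Y)/6.
Yarrow substitutes q_X(q_Y) into its own profit: π_Y = q_Y(470 - 3q_Y - (340 - 3q_Y)/2) - 130q_Y = (300 - (3/2)q_Y)q_Y - 130q_Y.
The leader's first-order condition 170 - 3q_Y = 0 yields q_Y = 170/3.
Then q_X = (340 - 3·(170/3))/6 = 85/3.
Price P = 470 - 3·85 = 215.
Xenon's profit: (215 - 130)·(85/3) = 2408.3333.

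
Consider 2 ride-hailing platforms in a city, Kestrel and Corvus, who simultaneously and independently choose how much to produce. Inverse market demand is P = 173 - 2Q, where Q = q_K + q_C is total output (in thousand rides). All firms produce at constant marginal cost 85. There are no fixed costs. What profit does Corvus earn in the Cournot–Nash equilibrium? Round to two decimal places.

430.22

A representative firm's profit is π_i = q_i(173 - 2Q) - 85q_i.
Setting ∂π_i/∂q_i = 0 with rivals' quantities fixed: 88 - 4q_i - 2q_j = 0.
By symmetry each firm produces the same amount; substituting q_j = q_i yields q_i = 88/6 = 44/3.
Price P = 173 - 2·(88/3) = 343/3.
Corvus's profit: (343/3 - 85)·(44/3) = 430.2222.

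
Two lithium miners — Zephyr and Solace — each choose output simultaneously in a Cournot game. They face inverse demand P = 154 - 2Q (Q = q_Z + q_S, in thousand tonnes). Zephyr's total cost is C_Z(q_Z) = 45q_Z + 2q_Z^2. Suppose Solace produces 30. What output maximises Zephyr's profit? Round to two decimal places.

With the rival's output fixed at 30, Zephyr's profit is π_Z = (154 - 2·30 - 2q_Z)q_Z - (45q_Z + 2q_Z²) = (94 - 2q_Z)q_Z - (45q_Z + 2q_Z²).
∂π_Z/∂q_Z = 49 - 8q_Z = 0, so q_Z = 49/8.

6.13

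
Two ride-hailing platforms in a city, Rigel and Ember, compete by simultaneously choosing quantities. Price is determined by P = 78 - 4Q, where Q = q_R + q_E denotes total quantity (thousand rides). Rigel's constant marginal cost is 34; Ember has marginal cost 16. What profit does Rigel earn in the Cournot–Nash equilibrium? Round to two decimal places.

18.78

Rigel's profit: π_R = (78 - 4Q)q_R - (34q_R). Setting ∂π_R/∂q_R = 0: 44 - 8q_R - 4(q_E) = 0.
Ember's first-order condition: 62 - 8q_E - 4(q_R) = 0.
Rearranging gives the reaction functions q_R = (44 - 4q_E)/8 and q_E = (62 - 4q_R)/8.
Solving the pair: q_R = 13/6, q_E = 20/3.
Price P = 78 - 4·(53/6) = 128/3.
Rigel's profit: (128/3 - 34)·(13/6) = 169/9.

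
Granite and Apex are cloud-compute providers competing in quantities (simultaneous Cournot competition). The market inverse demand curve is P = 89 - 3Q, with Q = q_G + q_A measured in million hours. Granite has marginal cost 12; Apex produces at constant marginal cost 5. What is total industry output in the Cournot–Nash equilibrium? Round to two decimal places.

17.89

Granite's profit: π_G = (89 - 3Q)q_G - (12q_G). Setting ∂π_G/∂q_G = 0: 77 - 6q_G - 3(q_A) = 0.
Apex's first-order condition: 84 - 6q_A - 3(q_G) = 0.
So q_G = (77 - 3q_A)/6 and q_A = (84 - 3q_G)/6.
Substituting one into the other gives q_G = 70/9 and q_A = 91/9.
Total output Q = 70/9 + 91/9 = 161/9.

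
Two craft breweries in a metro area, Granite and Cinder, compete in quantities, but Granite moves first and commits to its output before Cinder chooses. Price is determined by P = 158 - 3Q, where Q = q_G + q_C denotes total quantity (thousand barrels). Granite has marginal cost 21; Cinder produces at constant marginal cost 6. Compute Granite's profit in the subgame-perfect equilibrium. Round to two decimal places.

The follower Cinder best-responds to any q_G: π_C = (158 - 3Q)q_C - 6q_C.
Follower FOC: 152 - 3q_G - 6q_C = 0, so q_C(q_G) = (152 - 3q_G)/6.
The leader anticipates this reaction. Substituting into P = 158 - 3Q gives P = 82 - (3/2)q_G, so π_G = (82 - (3/2)q_G)q_G - 21q_G.
Maximising: ∂π_G/∂q_G = 61 - 3q_G = 0, giving q_G = 61/3.
Then q_C = (152 - 3·(61/3))/6 = 91/6.
Price P = 158 - 3·(71/2) = 103/2.
Granite's profit: (103/2 - 21)·(61/3) = 620.1667.

620.17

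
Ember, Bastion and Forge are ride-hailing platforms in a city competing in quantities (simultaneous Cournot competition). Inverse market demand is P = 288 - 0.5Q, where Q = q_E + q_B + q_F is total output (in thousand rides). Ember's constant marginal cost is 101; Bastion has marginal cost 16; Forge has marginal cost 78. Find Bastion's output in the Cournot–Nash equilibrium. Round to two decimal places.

209.50

Ember's profit: π_E = (288 - 0.5Q)q_E - (101q_E). Setting ∂π_E/∂q_E = 0: 187 - q_E - (1/2)(q_B + q_F) = 0.
Bastion's first-order condition: 272 - q_B - (1/2)(q_E + q_F) = 0.
Forge's first-order condition: 210 - q_F - (1/2)(q_E + q_B) = 0.
Adding the 3 first-order conditions: 669 − 2Q = 0, so Q = 669/2.
Back-substituting: q_E = (187 − 669/4)/(1/2) = 79/2, q_B = (272 − 669/4)/(1/2) = 419/2, q_F = (210 − 669/4)/(1/2) = 171/2.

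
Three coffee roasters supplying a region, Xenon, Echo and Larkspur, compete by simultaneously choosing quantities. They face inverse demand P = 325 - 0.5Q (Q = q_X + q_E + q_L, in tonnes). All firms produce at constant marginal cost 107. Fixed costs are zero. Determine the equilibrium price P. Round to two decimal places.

A representative firm's profit is π_i = q_i(325 - 0.5Q) - 107q_i.
Setting ∂π_i/∂q_i = 0 with rivals' quantities fixed: 218 - q_i - (1/2)·Σ_{j≠i} q_j = 0.
By symmetry each firm produces the same amount; substituting Σ_{j≠i} q_j = 2q_i yields q_i = 218/2 = 109.
Total output Q = 327, so price P = 325 - (1/2)·327 = 323/2.

161.50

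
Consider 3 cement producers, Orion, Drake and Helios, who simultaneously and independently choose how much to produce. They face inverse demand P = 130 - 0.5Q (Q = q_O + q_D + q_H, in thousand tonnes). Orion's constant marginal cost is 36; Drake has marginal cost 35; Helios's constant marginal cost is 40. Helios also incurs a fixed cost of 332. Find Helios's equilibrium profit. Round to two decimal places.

Orion's profit: π_O = (130 - 0.5Q)q_O - (36q_O). Setting ∂π_O/∂q_O = 0: 94 - q_O - (1/2)(q_D + q_H) = 0.
Drake's first-order condition: 95 - q_D - (1/2)(q_O + q_H) = 0.
Helios's profit: π_H = (130 - 0.5Q)q_H - (40q_H). Setting ∂π_H/∂q_H = 0: 90 - q_H - (1/2)(q_O + q_D) = 0.
Summing all 3 equations gives 279 − 2Q = 0, hence Q = 279/2.
Back-substituting: q_O = (94 − 279/4)/(1/2) = 97/2, q_D = (95 − 279/4)/(1/2) = 101/2, q_H = (90 − 279/4)/(1/2) = 81/2.
Price P = 130 - (1/2)·(279/2) = 241/4.
Helios's profit: (241/4 - 40)·(81/2) - 332 = 488.1250.

488.13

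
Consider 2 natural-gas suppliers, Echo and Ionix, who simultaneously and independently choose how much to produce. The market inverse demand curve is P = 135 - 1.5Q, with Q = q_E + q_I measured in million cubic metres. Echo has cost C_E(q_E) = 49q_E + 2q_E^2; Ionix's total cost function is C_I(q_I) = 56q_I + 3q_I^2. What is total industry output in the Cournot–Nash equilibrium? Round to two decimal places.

17.77

Echo's profit: π_E = (135 - 1.5Q)q_E - (49q_E + 2q_E²). Setting ∂π_E/∂q_E = 0: 86 - 7q_E - (3/2)(q_I) = 0.
Ionix's profit: π_I = (135 - 1.5Q)q_I - (56q_I + 3q_I²). Setting ∂π_I/∂q_I = 0: 79 - 9q_I - (3/2)(q_E) = 0.
So q_E = (86 - (3/2)q_I)/7 and q_I = (79 - (3/2)q_E)/9.
Substituting one into the other gives q_E = 874/81 and q_I = 6.9794.
Total output Q = 874/81 + 6.9794 = 17.7695.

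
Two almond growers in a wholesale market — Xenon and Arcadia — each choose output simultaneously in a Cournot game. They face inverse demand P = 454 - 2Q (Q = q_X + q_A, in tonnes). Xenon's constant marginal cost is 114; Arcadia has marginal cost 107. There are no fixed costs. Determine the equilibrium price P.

225

Xenon's profit: π_X = (454 - 2Q)q_X - (114q_X). Setting ∂π_X/∂q_X = 0: 340 - 4q_X - 2(q_A) = 0.
Arcadia's profit: π_A = (454 - 2Q)q_A - (107q_A). Setting ∂π_A/∂q_A = 0: 347 - 4q_A - 2(q_X) = 0.
Best responses: q_X = (340 - 2q_A)/4, q_A = (347 - 2q_X)/4.
Substituting one into the other gives q_X = 111/2 and q_A = 59.
Total output Q = 229/2, so price P = 454 - 2·(229/2) = 225.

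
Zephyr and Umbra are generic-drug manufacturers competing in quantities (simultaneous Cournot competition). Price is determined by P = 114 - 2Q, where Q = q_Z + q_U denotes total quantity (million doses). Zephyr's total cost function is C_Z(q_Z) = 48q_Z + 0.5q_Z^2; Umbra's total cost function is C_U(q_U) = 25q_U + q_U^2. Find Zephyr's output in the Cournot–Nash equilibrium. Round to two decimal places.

8.38

Zephyr's profit: π_Z = (114 - 2Q)q_Z - (48q_Z + (1/2)q_Z²). Setting ∂π_Z/∂q_Z = 0: 66 - 5q_Z - 2(q_U) = 0.
Umbra's profit: π_U = (114 - 2Q)q_U - (25q_U + q_U²). Setting ∂π_U/∂q_U = 0: 89 - 6q_U - 2(q_Z) = 0.
Rearranging gives the reaction functions q_Z = (66 - 2q_U)/5 and q_U = (89 - 2q_Z)/6.
Substituting one into the other gives q_Z = 109/13 and q_U = 313/26.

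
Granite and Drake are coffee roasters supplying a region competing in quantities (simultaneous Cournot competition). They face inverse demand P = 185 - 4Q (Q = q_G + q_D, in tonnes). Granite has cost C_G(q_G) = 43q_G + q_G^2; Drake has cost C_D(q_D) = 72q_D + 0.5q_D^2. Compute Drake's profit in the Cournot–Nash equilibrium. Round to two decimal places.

259.55

Granite's profit: π_G = (185 - 4Q)q_G - (43q_G + q_G²). Setting ∂π_G/∂q_G = 0: 142 - 10q_G - 4(q_D) = 0.
Drake's first-order condition: 113 - 9q_D - 4(q_G) = 0.
So q_G = (142 - 4q_D)/10 and q_D = (113 - 4q_G)/9.
Substituting one into the other gives q_G = 413/37 and q_D = 281/37.
Price P = 185 - 4·(694/37) = 109.9730.
Drake's profit: 109.9730·(281/37) - 72·(281/37) - (1/2)(281/37)² = 259.5504.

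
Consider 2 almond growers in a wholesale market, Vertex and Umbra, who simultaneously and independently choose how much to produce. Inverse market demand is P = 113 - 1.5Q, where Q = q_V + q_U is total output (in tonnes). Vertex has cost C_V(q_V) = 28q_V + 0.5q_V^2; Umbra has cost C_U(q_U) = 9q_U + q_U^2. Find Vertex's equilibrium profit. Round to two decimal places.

459.34

Vertex's profit: π_V = (113 - 1.5Q)q_V - (28q_V + (1/2)q_V²). Setting ∂π_V/∂q_V = 0: 85 - 4q_V - (3/2)(q_U) = 0.
Umbra's first-order condition: 104 - 5q_U - (3/2)(q_V) = 0.
So q_V = (85 - (3/2)q_U)/4 and q_U = (104 - (3/2)q_V)/5.
Substituting one into the other gives q_V = 1076/71 and q_U = 1154/71.
Price P = 113 - (3/2)·31.4085 = 65.8873.
Vertex's profit: 65.8873·(1076/71) - 28·(1076/71) - (1/2)(1076/71)² = 459.3438.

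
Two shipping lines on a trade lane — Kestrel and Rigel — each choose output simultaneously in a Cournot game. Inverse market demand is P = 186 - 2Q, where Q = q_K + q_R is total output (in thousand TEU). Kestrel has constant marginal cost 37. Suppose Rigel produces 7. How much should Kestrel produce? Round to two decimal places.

With the rival's output fixed at 7, Kestrel's profit is π_K = (186 - 2·7 - 2q_K)q_K - (37q_K) = (172 - 2q_K)q_K - (37q_K).
∂π_K/∂q_K = 135 - 4q_K = 0, so q_K = 135/4.

33.75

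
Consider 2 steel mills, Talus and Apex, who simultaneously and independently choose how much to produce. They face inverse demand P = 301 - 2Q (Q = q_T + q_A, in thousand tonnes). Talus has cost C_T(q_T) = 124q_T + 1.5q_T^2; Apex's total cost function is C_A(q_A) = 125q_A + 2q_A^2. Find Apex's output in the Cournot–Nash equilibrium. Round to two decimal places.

16.88

Talus's profit: π_T = (301 - 2Q)q_T - (124q_T + (3/2)q_T²). Setting ∂π_T/∂q_T = 0: 177 - 7q_T - 2(q_A) = 0.
Apex's first-order condition: 176 - 8q_A - 2(q_T) = 0.
So q_T = (177 - 2q_A)/7 and q_A = (176 - 2q_T)/8.
Substituting one into the other gives q_T = 266/13 and q_A = 439/26.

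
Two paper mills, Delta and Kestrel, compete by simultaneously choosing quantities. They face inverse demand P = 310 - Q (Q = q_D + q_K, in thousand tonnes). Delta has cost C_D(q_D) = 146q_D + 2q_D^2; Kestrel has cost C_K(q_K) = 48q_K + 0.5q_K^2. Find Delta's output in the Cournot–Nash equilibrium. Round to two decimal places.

Delta's profit: π_D = (310 - Q)q_D - (146q_D + 2q_D²). Setting ∂π_D/∂q_D = 0: 164 - 6q_D - (q_K) = 0.
Kestrel's first-order condition: 262 - 3q_K - (q_D) = 0.
Rearranging gives the reaction functions q_D = (164 - q_K)/6 and q_K = (262 - q_D)/3.
Solving the pair: q_D = 230/17, q_K = 1408/17.

13.53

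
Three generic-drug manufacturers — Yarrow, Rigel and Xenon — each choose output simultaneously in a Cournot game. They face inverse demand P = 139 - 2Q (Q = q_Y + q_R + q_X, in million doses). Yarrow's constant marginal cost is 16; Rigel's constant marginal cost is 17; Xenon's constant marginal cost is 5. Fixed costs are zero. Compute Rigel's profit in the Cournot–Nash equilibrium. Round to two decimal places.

371.28

Yarrow's profit: π_Y = (139 - 2Q)q_Y - (16q_Y). Setting ∂π_Y/∂q_Y = 0: 123 - 4q_Y - 2(q_R + q_X) = 0.
Rigel's first-order condition: 122 - 4q_R - 2(q_Y + q_X) = 0.
Xenon's profit: π_X = (139 - 2Q)q_X - (5q_X). Setting ∂π_X/∂q_X = 0: 134 - 4q_X - 2(q_Y + q_R) = 0.
Adding the 3 conditions: 379 − 4Q − 4Q = 0, i.e. Q = 379/8.
Back-substituting: q_Y = (123 − 379/4)/2 = 113/8, q_R = (122 − 379/4)/2 = 109/8, q_X = (134 − 379/4)/2 = 157/8.
Price P = 139 - 2·(379/8) = 177/4.
Rigel's profit: (177/4 - 17)·(109/8) = 371.2813.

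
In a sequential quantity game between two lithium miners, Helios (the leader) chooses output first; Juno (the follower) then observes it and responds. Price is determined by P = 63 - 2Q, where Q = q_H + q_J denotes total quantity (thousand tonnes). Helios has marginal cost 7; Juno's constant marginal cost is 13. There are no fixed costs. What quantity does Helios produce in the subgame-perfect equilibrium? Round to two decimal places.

Solve by backward induction. Given q_H, the follower Juno maximises π_J = (63 - 2q_H - 2q_J)q_J - 13q_J.
Follower FOC: 50 - 2q_H - 4q_J = 0, so q_J(q_H) = (50 - 2q_H)/4.
The leader anticipates this reaction. Substituting into P = 63 - 2Q gives P = 38 - q_H, so π_H = (38 - q_H)q_H - 7q_H.
The leader's first-order condition 31 - 2q_H = 0 yields q_H = 31/2.
Then q_J = (50 - 2·(31/2))/4 = 19/4.

15.50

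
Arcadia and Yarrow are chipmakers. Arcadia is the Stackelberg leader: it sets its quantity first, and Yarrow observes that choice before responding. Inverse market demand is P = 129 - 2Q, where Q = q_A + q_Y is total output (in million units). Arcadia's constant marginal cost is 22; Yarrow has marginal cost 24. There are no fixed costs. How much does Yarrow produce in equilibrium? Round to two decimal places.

12.63

The follower Yarrow best-responds to any q_A: π_Y = (129 - 2Q)q_Y - 24q_Y.
∂π_Y/∂q_Y = 105 - 2q_A - 4q_Y = 0 gives the reaction function q_Y = (105 - 2q_A)/4.
Arcadia substitutes q_Y(q_A) into its own profit: π_A = q_A(129 - 2q_A - (105 - 2q_A)/2) - 22q_A = (153/2 - q_A)q_A - 22q_A.
Maximising: ∂π_A/∂q_A = 109/2 - 2q_A = 0, giving q_A = 109/4.
Then q_Y = (105 - 2·(109/4))/4 = 101/8.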